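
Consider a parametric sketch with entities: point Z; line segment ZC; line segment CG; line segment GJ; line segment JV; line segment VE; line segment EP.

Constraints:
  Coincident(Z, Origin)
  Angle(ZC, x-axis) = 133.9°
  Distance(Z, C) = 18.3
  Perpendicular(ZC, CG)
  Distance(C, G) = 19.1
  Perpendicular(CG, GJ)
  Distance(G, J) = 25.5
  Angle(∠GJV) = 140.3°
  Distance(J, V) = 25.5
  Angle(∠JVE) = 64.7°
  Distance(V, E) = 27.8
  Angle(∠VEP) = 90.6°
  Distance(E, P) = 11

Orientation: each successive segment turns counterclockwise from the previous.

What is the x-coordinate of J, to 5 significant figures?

-8.7700

ZC ⟂ CG, so CG runs at -136.10°; with |CG| = 19.1, G = (-26.452, -0.057890). CG is perpendicular to GJ, so GJ runs at -46.100°; with |GJ| = 25.5, J = (-8.7700, -18.432). So J.x = -8.7700.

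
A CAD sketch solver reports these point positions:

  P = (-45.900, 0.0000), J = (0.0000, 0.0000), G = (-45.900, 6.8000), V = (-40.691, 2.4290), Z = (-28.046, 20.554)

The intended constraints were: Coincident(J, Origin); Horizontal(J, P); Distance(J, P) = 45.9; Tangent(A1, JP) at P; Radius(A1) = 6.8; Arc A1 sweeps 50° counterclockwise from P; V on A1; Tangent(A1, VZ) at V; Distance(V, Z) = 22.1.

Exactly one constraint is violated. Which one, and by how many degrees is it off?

Tangent(A1, VZ) at V — off by 5.10°.

J = (0.00, 0.00) ✓; J.y = 0.00, P.y = 0.00 ✓; |JP| = 45.90 ✓; ∠(GP, PJ) = 90.00° ✓; |GP| = 6.800 ✓; bearing(G→V) − bearing(G→P) = 50.00° ✓; |GV| = 6.800 ✓; ∠(GV, VZ) = 84.90° ✗; |VZ| = 22.10 ✓.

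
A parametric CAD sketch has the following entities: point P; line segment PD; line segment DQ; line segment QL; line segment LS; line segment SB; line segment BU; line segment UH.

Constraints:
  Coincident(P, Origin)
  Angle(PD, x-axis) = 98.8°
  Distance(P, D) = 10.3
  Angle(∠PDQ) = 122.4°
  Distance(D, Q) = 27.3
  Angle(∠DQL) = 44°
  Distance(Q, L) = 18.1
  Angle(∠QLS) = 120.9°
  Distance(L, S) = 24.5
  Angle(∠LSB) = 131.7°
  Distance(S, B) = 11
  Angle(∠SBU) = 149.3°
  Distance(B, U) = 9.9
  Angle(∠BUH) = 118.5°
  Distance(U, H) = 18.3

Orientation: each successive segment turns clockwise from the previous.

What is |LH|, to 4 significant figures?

35.47

P is at the origin; PD runs at 98.8° with length 10.3, so D = (-1.576, 10.18). ∠PDQ = 122.4° gives DQ at 41.20° from the x-axis; with |DQ| = 27.3, Q = (18.97, 28.16). ∠DQL = 44.0° gives QL at -94.80° from the x-axis; with |QL| = 18.1, L = (17.45, 10.12). ∠QLS = 120.9° gives LS at -153.9° from the x-axis; with |LS| = 24.5, S = (-4.551, -0.6541). ∠LSB = 131.7° gives SB at 157.8° from the x-axis; with |SB| = 11.0, B = (-14.74, 3.502). ∠SBU = 149.3° gives BU at 127.1° from the x-axis; with |BU| = 9.9, U = (-20.71, 11.40). ∠BUH = 118.5° gives UH at 65.60° from the x-axis; with |UH| = 18.3, H = (-13.15, 28.06). Then |LH| = |H − L| = 35.47.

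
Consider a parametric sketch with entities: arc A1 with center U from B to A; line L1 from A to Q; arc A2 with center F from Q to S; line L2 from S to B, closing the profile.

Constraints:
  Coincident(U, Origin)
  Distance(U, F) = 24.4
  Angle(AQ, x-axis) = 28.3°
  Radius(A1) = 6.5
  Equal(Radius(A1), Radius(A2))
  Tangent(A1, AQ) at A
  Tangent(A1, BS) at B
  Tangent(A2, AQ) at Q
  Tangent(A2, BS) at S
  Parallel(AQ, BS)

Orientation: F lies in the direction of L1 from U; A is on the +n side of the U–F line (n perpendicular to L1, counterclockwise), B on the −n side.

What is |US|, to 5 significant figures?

25.251

Tangency of A1 to both parallel lines with radius 6.5 puts A and B at U ± 6.5·n: A = (-3.0816, 5.7231), B = (3.0816, -5.7231). Equal radii place Q and S the same way about F: Q = F + 6.5·n = (18.402, 17.291), S = F − 6.5·n = (24.565, 5.8446). Then |US| = |S − U| = 25.251.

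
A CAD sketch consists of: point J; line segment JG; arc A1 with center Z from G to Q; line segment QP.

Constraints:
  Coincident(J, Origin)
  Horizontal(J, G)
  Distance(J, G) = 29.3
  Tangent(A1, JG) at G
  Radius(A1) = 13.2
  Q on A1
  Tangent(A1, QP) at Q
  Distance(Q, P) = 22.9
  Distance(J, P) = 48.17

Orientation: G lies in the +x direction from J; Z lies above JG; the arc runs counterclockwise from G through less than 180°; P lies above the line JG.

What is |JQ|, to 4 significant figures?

45.20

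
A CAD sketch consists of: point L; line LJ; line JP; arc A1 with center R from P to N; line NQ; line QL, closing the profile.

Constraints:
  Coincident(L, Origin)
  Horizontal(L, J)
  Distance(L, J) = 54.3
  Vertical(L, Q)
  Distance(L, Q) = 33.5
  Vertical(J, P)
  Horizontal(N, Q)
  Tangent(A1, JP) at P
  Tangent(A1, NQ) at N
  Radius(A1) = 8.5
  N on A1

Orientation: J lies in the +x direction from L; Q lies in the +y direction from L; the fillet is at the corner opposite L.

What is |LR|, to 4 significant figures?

52.18

L is at the origin; L and J share the same y with |LJ| = 54.3 and J on the +x side, so J = (54.30, 0.000). L and Q share the same x with |LQ| = 33.5 and Q on the +y side, so Q = (0.000, 33.50). The virtual corner opposite L is at (54.30, 33.50). A1 meets JP tangentially, so RP is at right angles to JP and the tangent condition forces RN to be normal to NQ, with radius 8.5, so the center R sits 8.5 in from both sides at R = (45.80, 25.00). Then |LR| = |R − L| = 52.18.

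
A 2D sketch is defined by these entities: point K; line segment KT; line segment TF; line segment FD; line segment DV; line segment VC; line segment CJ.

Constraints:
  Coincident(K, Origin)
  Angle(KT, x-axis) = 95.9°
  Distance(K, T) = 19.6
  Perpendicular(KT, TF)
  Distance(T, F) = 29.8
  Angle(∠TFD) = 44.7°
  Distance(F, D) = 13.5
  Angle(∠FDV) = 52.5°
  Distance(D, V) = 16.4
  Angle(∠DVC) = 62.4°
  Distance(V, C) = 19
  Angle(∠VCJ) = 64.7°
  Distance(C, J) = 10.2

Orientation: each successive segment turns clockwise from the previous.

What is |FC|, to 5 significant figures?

6.1590

K is at the origin; KT runs at 95.9° with length 19.6, so T = (-2.0147, 19.496). The perpendicularity gives TF at right angles to KT, so TF runs at 5.9000°; with |TF| = 29.8, F = (27.627, 22.559). ∠TFD = 44.7° gives FD at -129.40° from the x-axis; with |FD| = 13.5, D = (19.059, 12.127). ∠FDV = 52.5° gives DV at 103.10° from the x-axis; with |DV| = 16.4, V = (15.341, 28.101). ∠DVC = 62.4° gives VC at -14.500° from the x-axis; with |VC| = 19.0, C = (33.736, 23.343). Then |FC| = |C − F| = 6.1590.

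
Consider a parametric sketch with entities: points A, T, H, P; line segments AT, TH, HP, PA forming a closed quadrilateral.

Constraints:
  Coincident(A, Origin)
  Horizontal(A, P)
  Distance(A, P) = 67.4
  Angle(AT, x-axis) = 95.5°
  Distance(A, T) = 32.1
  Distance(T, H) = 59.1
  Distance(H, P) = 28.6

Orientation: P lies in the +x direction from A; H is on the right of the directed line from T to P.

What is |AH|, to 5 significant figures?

40.950

Checks: A.y = 0.00, P.y = 0.00 ✓; |TH| = 59.10 ✓; |HP| = 28.60 ✓.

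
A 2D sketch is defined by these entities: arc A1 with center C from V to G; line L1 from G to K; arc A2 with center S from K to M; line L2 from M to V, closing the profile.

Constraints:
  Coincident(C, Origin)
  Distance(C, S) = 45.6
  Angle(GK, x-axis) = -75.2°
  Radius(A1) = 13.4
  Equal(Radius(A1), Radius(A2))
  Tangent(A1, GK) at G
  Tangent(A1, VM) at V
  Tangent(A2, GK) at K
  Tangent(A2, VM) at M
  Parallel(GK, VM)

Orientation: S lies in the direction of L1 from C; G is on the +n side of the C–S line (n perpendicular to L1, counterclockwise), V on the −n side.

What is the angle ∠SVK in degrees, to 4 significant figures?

14.07°

Tangency of A1 to both parallel lines with radius 13.4 puts G and V at C ± 13.4·n: G = (12.96, 3.423), V = (-12.96, -3.423). Equal radii place K and M the same way about S: K = S + 13.4·n = (24.60, -40.66), M = S − 13.4·n = (-1.307, -47.51). Then cos ∠SVK = VS·VK / (|VS||VK|), giving 14.07°.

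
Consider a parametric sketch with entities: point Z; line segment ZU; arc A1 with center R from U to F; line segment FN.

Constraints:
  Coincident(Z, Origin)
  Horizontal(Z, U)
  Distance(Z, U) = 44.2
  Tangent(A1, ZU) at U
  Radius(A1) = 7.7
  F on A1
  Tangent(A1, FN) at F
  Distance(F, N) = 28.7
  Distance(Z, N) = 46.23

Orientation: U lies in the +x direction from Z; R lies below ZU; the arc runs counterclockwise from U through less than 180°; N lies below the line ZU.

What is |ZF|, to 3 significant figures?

37.2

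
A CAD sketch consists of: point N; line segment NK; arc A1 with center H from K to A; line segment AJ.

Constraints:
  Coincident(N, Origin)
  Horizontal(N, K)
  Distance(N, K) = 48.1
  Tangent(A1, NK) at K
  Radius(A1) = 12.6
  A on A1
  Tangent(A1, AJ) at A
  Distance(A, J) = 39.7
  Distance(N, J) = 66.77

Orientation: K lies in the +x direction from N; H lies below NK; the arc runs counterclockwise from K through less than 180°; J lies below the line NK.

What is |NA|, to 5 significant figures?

38.236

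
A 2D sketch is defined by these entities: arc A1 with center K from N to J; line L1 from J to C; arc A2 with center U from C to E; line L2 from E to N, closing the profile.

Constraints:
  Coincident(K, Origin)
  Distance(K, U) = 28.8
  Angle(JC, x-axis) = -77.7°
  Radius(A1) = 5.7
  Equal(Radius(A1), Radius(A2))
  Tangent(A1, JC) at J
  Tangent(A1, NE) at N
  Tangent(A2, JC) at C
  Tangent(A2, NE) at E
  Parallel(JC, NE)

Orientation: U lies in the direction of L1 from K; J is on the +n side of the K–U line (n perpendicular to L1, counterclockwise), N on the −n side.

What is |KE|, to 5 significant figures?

29.359

Tangency of A1 to both parallel lines with radius 5.7 puts J and N at K ± 5.7·n: J = (5.5692, 1.2143), N = (-5.5692, -1.2143). Equal radii place C and E the same way about U: C = U + 5.7·n = (11.704, -26.925), E = U − 5.7·n = (0.56612, -29.353). Then |KE| = |E − K| = 29.359.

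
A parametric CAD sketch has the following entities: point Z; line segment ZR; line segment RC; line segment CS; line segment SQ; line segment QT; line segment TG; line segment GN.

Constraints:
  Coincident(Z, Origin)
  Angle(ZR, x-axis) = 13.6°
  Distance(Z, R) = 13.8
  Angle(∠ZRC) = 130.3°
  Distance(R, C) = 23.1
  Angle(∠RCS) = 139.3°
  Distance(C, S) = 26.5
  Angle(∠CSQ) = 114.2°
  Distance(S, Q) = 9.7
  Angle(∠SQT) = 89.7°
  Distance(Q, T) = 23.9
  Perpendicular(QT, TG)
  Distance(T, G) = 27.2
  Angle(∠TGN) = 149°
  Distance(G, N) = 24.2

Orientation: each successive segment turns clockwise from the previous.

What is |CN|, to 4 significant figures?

30.36

Z is at the origin; ZR runs at 13.6° with length 13.8, so R = (13.41, 3.245). ∠ZRC = 130.3° gives RC at -36.10° from the x-axis; with |RC| = 23.1, C = (32.08, -10.37). ∠RCS = 139.3° gives CS at -76.80° from the x-axis; with |CS| = 26.5, S = (38.13, -36.17). ∠CSQ = 114.2° gives SQ at -142.6° from the x-axis; with |SQ| = 9.7, Q = (30.42, -42.06). ∠SQT = 89.7° gives QT at 127.1° from the x-axis; with |QT| = 23.9, T = (16.01, -22.99). QT ⟂ TG, so TG runs at 37.10°; with |TG| = 27.2, G = (37.70, -6.587). ∠TGN = 149.0° gives GN at 6.100° from the x-axis; with |GN| = 24.2, N = (61.76, -4.016). Then |CN| = |N − C| = 30.36.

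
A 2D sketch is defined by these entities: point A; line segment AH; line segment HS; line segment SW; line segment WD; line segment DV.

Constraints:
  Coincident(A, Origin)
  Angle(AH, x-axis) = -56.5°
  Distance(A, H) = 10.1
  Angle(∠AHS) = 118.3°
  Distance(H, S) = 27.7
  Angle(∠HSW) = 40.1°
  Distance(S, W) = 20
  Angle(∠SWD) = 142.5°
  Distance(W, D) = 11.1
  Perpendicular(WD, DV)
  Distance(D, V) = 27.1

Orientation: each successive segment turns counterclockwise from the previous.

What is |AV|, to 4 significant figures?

23.10

∠SWD = 142.5° gives WD at -177.4° from the x-axis; with |WD| = 11.1, D = (5.669, 5.028). WD ⟂ DV, so DV runs at -87.40°; with |DV| = 27.1, V = (6.898, -22.04). Then |AV| = |V − A| = 23.10.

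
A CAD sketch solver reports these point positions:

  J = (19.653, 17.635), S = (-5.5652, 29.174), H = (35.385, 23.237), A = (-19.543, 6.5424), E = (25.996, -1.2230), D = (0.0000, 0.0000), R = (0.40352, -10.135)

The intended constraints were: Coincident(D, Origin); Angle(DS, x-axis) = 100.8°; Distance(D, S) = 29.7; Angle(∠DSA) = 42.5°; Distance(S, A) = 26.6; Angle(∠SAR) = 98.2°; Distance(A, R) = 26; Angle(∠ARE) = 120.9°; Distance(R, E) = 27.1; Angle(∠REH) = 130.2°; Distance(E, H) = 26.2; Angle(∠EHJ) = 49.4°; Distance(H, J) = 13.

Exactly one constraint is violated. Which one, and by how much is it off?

Distance(H, J) = 13 — off by 3.70.

D = (0.00, 0.00) ✓; DS at 100.8° ✓; |DS| = 29.70 ✓; ∠DSA = 42.50° ✓; |SA| = 26.60 ✓; ∠SAR = 98.20° ✓; |AR| = 26.00 ✓; ∠ARE = 120.9° ✓; |RE| = 27.10 ✓; ∠REH = 130.2° ✓; |EH| = 26.20 ✓; ∠EHJ = 49.40° ✓; |HJ| = 16.70 ✗.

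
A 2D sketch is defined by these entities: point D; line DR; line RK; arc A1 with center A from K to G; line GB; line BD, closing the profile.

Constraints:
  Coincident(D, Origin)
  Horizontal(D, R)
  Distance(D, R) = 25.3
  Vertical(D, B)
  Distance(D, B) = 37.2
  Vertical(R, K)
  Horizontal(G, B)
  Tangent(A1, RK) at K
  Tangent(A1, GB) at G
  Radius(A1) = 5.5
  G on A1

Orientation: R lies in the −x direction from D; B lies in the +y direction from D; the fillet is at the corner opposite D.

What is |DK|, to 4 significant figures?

40.56

D is at the origin; D and R share the same y with |DR| = 25.3 and R on the −x side, so R = (-25.30, 0.000). DB is vertical with |DB| = 37.2 and B on the +y side, so B = (0.000, 37.20). The virtual corner opposite D is at (-25.30, 37.20). Since A1 is tangent to RK there, AK ⟂ RK and the tangent condition forces AG to be normal to GB, with radius 5.5, so the center A sits 5.5 in from both sides at A = (-19.80, 31.70). That places the tangent points at K = (-25.30, 31.70) on RK and G = (-19.80, 37.20) on GB. Then |DK| = |K − D| = 40.56.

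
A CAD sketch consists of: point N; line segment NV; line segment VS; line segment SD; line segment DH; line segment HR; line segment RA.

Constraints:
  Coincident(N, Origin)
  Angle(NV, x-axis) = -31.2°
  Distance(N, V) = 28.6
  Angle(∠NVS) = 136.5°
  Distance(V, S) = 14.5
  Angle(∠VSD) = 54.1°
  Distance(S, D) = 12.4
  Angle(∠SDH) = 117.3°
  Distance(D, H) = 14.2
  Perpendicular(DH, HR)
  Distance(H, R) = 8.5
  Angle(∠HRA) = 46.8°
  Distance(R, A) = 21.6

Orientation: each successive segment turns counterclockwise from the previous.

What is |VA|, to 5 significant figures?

18.250

DH is perpendicular to HR, so HR runs at -69.100°; with |HR| = 8.5, R = (19.153, -16.468). ∠HRA = 46.8° gives RA at 64.100° from the x-axis; with |RA| = 21.6, A = (28.588, 2.9624). Then |VA| = |A − V| = 18.250.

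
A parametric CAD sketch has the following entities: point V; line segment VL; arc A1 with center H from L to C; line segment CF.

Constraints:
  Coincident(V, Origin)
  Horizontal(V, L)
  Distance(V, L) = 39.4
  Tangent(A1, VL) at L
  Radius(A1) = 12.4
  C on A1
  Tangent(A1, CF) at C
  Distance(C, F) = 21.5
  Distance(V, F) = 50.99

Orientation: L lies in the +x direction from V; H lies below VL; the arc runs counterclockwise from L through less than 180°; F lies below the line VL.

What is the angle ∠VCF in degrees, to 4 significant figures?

141.3°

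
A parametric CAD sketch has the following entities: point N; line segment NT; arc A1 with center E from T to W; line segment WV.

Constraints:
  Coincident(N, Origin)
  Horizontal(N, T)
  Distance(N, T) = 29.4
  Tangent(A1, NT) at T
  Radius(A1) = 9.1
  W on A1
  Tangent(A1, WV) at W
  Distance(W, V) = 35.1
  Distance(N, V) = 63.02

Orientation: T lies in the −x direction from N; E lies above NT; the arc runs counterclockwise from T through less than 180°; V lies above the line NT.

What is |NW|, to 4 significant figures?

28.09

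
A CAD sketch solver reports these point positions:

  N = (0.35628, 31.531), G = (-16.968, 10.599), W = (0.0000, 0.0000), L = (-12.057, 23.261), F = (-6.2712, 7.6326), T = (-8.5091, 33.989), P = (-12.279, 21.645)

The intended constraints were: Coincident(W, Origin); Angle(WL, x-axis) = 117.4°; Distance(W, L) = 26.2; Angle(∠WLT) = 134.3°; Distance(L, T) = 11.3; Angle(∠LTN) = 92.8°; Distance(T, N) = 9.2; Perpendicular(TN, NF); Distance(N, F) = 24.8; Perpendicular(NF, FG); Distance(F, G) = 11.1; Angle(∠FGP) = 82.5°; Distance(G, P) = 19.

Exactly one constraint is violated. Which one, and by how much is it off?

Distance(G, P) = 19 — off by 7.00.

W = (0.00, 0.00) ✓; WL at 117.4° ✓; |WL| = 26.20 ✓; ∠WLT = 134.3° ✓; |LT| = 11.30 ✓; ∠LTN = 92.80° ✓; |TN| = 9.200 ✓; ∠(TN, NF) = 90.00° ✓; |NF| = 24.80 ✓; ∠(NF, FG) = 90.00° ✓; |FG| = 11.10 ✓; ∠FGP = 82.50° ✓; |GP| = 12.00 ✗.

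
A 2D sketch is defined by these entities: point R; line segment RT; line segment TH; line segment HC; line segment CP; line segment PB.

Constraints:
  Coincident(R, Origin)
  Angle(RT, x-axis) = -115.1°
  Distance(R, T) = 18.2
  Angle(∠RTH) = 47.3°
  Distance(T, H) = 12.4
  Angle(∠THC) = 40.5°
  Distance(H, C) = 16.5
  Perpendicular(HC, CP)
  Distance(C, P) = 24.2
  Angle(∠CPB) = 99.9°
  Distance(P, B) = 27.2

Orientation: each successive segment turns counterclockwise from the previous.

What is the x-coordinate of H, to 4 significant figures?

4.099

R is at the origin; RT runs at -115.1° with length 18.2, so T = (-7.720, -16.48). ∠RTH = 47.3° gives TH at 17.60° from the x-axis; with |TH| = 12.4, H = (4.099, -12.73). So H.x = 4.099.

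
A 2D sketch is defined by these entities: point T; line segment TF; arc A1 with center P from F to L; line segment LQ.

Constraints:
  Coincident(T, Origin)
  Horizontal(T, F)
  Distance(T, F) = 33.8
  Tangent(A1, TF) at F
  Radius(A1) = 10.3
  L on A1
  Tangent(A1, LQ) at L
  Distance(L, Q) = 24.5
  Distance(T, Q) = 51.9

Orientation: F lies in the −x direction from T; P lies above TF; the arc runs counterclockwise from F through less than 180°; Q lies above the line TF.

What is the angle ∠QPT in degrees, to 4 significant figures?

113.2°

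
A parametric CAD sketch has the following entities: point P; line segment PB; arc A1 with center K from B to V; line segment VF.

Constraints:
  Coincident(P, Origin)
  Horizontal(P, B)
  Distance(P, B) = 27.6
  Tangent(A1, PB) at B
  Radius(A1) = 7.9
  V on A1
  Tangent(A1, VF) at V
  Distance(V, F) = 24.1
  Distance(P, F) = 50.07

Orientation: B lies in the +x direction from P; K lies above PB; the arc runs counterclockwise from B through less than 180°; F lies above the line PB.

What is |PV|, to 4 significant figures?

35.91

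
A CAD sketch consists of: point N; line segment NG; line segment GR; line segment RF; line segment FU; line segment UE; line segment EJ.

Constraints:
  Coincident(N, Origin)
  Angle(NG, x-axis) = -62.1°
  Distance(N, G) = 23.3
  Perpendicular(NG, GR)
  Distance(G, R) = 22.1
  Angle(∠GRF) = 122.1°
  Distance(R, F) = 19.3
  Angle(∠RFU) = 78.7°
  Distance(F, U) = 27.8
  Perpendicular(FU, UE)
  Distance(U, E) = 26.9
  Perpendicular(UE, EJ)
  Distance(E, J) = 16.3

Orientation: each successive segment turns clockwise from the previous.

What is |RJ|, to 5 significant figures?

11.098

N is at the origin; NG runs at -62.1° with length 23.3, so G = (10.903, -20.592). NG is perpendicular to GR, so GR runs at -152.10°; with |GR| = 22.1, R = (-8.6285, -30.933). ∠GRF = 122.1° gives RF at 150.00° from the x-axis; with |RF| = 19.3, F = (-25.343, -21.283). ∠RFU = 78.7° gives FU at 48.700° from the x-axis; with |FU| = 27.8, U = (-6.9947, -0.39785). FU ⟂ UE, so UE runs at -41.300°; with |UE| = 26.9, E = (13.214, -18.152). UE ⟂ EJ, so EJ runs at -131.30°; with |EJ| = 16.3, J = (2.4563, -30.397). Then |RJ| = |J − R| = 11.098.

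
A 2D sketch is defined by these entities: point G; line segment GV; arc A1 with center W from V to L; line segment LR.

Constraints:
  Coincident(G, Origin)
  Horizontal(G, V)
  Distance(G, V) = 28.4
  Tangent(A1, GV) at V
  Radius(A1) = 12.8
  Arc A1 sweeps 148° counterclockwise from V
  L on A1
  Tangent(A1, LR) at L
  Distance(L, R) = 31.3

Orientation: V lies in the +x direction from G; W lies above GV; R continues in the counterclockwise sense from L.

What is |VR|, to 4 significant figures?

44.83

G is at the origin; G and V share the same y with |GV| = 28.4 and V on the +x side, so V = (28.40, 0.000). Since A1 is tangent to GV there, WV ⟂ GV, so W = V + (0, 12.8) = (28.40, 12.80). On A1, V sits at bearing -90° from W; a 148° counterclockwise sweep puts L at bearing 58°, so L = W + 12.8·(cos 58°, sin 58°) = (35.18, 23.66). The tangent condition forces WL to be normal to LR, so LR runs along (−sin 58°, cos 58°); with |LR| = 31.3, R = (8.639, 40.24). Then |VR| = |R − V| = 44.83.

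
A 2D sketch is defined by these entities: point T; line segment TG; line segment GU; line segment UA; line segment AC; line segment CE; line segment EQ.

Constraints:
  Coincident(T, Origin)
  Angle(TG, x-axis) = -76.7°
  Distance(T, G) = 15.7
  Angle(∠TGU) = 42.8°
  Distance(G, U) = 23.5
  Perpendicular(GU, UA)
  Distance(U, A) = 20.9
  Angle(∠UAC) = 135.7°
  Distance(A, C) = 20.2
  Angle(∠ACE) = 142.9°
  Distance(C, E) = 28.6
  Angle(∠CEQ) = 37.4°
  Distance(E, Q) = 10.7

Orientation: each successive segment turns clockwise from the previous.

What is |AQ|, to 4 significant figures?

36.65

T is at the origin; TG runs at -76.7° with length 15.7, so G = (3.612, -15.28). ∠TGU = 42.8° gives GU at 146.1° from the x-axis; with |GU| = 23.5, U = (-15.89, -2.172). GU is perpendicular to UA, so UA runs at 56.10°; with |UA| = 20.9, A = (-4.237, 15.18). ∠UAC = 135.7° gives AC at 11.80° from the x-axis; with |AC| = 20.2, C = (15.54, 19.31). ∠ACE = 142.9° gives CE at -25.30° from the x-axis; with |CE| = 28.6, E = (41.39, 7.084). ∠CEQ = 37.4° gives EQ at -167.9° from the x-axis; with |EQ| = 10.7, Q = (30.93, 4.841). Then |AQ| = |Q − A| = 36.65.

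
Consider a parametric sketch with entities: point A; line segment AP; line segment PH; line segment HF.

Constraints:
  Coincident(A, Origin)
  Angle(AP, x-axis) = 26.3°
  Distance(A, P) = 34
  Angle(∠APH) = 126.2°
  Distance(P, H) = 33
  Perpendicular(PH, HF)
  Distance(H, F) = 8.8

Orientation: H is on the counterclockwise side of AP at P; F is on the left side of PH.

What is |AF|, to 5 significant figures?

56.257

∠APH = 126.2°, so PH runs at 26.3° + (180° − 126.2°) = 80.100° from the x-axis; with |PH| = 33.0, H = P + 33.0·(cos 80.100°, sin 80.100°) = (36.154, 47.573). PH ⟂ HF; with |HF| = 8.8 on the left of PH, F = H + 8.8·(-0.98511, 0.17193) = (27.485, 49.086). Then |AF| = |F − A| = 56.257.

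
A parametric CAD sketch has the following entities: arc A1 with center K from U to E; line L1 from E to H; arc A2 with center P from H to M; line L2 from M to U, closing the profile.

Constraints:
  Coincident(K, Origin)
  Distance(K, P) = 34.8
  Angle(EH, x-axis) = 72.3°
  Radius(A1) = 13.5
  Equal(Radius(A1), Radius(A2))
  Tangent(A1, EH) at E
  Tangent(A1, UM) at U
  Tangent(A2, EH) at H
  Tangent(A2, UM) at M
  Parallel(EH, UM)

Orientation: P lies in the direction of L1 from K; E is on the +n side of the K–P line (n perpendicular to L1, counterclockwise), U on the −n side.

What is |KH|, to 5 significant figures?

37.327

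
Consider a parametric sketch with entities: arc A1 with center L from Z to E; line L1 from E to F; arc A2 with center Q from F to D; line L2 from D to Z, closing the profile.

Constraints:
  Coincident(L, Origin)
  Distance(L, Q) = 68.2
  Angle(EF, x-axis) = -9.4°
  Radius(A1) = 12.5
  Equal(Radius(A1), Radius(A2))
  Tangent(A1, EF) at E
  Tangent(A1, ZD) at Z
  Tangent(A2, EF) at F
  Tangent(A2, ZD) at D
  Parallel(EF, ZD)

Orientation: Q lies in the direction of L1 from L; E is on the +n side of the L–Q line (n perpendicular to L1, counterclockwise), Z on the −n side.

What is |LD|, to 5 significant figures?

69.336

The slot axis is L1's direction at -9.4°, so u = (cos -9.4°, sin -9.4°) = (0.98657, -0.16333) and n = (−sin -9.4°, cos -9.4°) = (0.16333, 0.98657). L is at the origin and Q lies 68.2 along u from L, so Q = 68.2·u = (67.284, -11.139). Tangency of A1 to both parallel lines with radius 12.5 puts E and Z at L ± 12.5·n: E = (2.0416, 12.332), Z = (-2.0416, -12.332). Equal radii place F and D the same way about Q: F = Q + 12.5·n = (69.326, 1.1933), D = Q − 12.5·n = (65.243, -23.471). Then |LD| = |D − L| = 69.336.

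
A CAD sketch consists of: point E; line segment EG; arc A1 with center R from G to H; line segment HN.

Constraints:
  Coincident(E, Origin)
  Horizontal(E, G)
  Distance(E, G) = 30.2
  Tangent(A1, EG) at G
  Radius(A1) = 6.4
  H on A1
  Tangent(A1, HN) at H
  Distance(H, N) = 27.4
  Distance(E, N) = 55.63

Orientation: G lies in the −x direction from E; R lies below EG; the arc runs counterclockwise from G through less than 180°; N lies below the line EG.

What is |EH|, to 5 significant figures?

36.138

Checks: E.y = 0.00, G.y = 0.00 ✓; |RH| = 6.400 ✓; ∠(RH, HN) = 90.00° ✓; |HN| = 27.40 ✓; |EN| = 55.63 ✓.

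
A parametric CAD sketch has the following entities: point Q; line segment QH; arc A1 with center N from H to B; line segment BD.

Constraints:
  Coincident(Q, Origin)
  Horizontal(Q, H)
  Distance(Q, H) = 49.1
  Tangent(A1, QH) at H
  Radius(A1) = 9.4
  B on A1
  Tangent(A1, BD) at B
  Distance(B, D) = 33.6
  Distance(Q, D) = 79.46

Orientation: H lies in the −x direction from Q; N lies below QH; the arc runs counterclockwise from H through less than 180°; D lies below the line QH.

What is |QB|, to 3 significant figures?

58.1

Q is at the origin; QH is horizontal with |QH| = 49.1 and H on the −x side, so H = (-49.1, 0.00). The tangent condition forces NH to be normal to QH, so N = H + (0, -9.4) = (-49.1, -9.40). Since NB ⟂ BD (tangency), |ND| = √(9.4² + 33.6²) = 34.9 regardless of where B sits on A1. So D lies on both circle(Q, 79.46) and circle(N, 34.9); the below-QH intersection is D = (-70.2, -37.2). B is the foot of the tangent from D: B = (-57.8, -5.93).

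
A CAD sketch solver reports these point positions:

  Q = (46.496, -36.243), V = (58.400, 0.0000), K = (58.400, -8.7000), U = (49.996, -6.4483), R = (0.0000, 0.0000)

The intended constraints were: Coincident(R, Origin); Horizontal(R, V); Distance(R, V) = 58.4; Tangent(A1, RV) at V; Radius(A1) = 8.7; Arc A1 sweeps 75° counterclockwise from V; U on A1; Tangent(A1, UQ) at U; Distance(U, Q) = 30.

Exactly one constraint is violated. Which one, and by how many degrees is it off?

Tangent(A1, UQ) at U — off by 8.30°.

R = (0.00, 0.00) ✓; R.y = 0.00, V.y = 0.00 ✓; |RV| = 58.40 ✓; ∠(KV, VR) = 90.00° ✓; |KV| = 8.700 ✓; bearing(K→U) − bearing(K→V) = 75.00° ✓; |KU| = 8.700 ✓; ∠(KU, UQ) = 81.70° ✗; |UQ| = 30.00 ✓.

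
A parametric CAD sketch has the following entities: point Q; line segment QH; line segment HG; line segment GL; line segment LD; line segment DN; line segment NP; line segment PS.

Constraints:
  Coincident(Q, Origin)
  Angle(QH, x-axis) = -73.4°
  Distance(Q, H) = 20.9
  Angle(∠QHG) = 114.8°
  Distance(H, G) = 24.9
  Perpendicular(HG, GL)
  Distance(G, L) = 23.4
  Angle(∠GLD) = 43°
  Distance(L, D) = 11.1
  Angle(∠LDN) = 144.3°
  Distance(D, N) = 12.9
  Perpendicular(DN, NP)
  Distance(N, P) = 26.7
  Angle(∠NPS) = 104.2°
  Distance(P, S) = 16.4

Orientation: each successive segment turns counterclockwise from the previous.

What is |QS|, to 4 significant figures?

57.14

The perpendicularity gives NP at right angles to DN, so NP runs at -15.50°; with |NP| = 26.7, P = (47.58, -26.94). ∠NPS = 104.2° gives PS at 60.30° from the x-axis; with |PS| = 16.4, S = (55.71, -12.70). Then |QS| = |S − Q| = 57.14.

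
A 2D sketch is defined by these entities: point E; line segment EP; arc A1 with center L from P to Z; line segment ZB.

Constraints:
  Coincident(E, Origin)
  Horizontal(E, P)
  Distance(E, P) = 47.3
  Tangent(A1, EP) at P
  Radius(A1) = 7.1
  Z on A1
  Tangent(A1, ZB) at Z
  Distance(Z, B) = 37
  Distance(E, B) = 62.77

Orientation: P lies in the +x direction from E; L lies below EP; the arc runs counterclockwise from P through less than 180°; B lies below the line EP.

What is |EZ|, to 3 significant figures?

41.0

Checks: |LZ| = 7.100 ✓; ∠(LZ, ZB) = 90.00° ✓; |ZB| = 37.00 ✓; |EB| = 62.77 ✓.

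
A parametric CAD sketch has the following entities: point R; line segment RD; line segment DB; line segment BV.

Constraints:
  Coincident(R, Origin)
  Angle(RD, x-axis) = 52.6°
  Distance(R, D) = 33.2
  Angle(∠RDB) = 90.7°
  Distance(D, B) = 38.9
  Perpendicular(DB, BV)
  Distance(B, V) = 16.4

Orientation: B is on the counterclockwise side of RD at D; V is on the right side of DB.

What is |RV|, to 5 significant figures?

63.284

R is at the origin; RD runs at 52.6° with length 33.2, so D = 33.2·(cos 52.6°, sin 52.6°) = (20.165, 26.375). ∠RDB = 90.7°, so DB runs at 52.6° + (180° − 90.7°) = 141.90° from the x-axis; with |DB| = 38.9, B = D + 38.9·(cos 141.90°, sin 141.90°) = (-10.447, 50.377). DB is perpendicular to BV; with |BV| = 16.4 on the right of DB, V = B + 16.4·(0.61704, 0.78694) = (-0.32751, 63.283). Then |RV| = |V − R| = 63.284.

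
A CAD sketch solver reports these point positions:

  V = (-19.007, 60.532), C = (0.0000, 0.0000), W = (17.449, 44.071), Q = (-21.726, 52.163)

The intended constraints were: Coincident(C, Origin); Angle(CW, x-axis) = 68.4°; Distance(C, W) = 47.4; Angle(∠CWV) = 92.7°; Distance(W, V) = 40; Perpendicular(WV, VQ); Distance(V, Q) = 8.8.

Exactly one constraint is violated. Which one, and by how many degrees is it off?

Perpendicular(WV, VQ) — off by 6.30°.

C = (0.00, 0.00) ✓; CW at 68.40° ✓; |CW| = 47.40 ✓; ∠CWV = 92.70° ✓; |WV| = 40.00 ✓; ∠(WV, VQ) = 96.30° ✗; |VQ| = 8.800 ✓.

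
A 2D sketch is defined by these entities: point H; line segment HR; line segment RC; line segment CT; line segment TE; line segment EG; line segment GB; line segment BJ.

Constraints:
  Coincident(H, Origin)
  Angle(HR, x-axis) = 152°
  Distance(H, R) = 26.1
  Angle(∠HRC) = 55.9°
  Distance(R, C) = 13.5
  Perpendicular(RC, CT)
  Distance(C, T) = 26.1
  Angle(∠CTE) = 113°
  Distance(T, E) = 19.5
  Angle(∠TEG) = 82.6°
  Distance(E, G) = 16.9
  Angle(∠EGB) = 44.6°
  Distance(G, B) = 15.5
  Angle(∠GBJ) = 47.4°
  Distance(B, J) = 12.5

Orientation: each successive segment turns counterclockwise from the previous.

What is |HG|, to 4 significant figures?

23.99

H is at the origin; HR runs at 152.0° with length 26.1, so R = (-23.04, 12.25). ∠HRC = 55.9° gives RC at -83.90° from the x-axis; with |RC| = 13.5, C = (-21.61, -1.170). RC ⟂ CT, so CT runs at 6.100°; with |CT| = 26.1, T = (4.342, 1.603). ∠CTE = 113.0° gives TE at 73.10° from the x-axis; with |TE| = 19.5, E = (10.01, 20.26). ∠TEG = 82.6° gives EG at 170.5° from the x-axis; with |EG| = 16.9, G = (-6.658, 23.05). Then |HG| = |G − H| = 23.99.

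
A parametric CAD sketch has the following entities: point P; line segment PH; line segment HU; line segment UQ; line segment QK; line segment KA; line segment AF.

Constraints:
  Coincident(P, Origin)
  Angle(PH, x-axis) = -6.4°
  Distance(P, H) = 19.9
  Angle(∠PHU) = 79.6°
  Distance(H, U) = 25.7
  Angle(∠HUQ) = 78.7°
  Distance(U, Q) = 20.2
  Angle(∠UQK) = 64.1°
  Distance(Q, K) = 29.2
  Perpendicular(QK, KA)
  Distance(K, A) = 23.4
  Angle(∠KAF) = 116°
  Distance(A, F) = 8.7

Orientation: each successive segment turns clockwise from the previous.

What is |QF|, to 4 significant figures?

34.61

QK is perpendicular to KA, so KA runs at -54.00°; with |KA| = 23.4, A = (31.91, -19.07). ∠KAF = 116.0° gives AF at -118.0° from the x-axis; with |AF| = 8.7, F = (27.82, -26.76). Then |QF| = |F − Q| = 34.61.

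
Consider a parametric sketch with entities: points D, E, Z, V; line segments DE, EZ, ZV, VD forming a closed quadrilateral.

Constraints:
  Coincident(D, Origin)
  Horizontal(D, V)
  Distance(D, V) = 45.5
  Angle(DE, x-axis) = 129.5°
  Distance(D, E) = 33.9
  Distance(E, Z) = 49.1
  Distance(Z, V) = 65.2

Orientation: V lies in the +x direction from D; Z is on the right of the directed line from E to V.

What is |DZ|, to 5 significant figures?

27.486

Checks: |EZ| = 49.10 ✓; |ZV| = 65.20 ✓.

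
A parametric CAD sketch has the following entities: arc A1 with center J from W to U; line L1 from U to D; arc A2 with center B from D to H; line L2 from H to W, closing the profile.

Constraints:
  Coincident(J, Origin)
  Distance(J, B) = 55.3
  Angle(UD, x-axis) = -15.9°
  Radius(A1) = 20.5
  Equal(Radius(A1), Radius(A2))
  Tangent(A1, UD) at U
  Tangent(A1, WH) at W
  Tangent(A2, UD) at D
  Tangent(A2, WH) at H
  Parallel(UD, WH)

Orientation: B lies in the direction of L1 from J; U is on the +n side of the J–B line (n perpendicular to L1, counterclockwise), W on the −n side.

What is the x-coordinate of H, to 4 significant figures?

47.57

Tangency of A1 to both parallel lines with radius 20.5 puts U and W at J ± 20.5·n: U = (5.616, 19.72), W = (-5.616, -19.72). Equal radii place D and H the same way about B: D = B + 20.5·n = (58.80, 4.566), H = B − 20.5·n = (47.57, -34.87). So H.x = 47.57.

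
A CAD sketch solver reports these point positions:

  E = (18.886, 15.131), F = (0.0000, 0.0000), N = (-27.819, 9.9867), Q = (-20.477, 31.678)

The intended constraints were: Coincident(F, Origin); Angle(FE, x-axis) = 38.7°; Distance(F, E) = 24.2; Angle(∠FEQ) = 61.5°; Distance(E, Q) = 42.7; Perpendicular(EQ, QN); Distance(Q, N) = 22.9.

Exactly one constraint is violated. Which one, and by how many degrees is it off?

Perpendicular(EQ, QN) — off by 4.10°.

F = (0.00, 0.00) ✓; FE at 38.70° ✓; |FE| = 24.20 ✓; ∠FEQ = 61.50° ✓; |EQ| = 42.70 ✓; ∠(EQ, QN) = 94.10° ✗; |QN| = 22.90 ✓.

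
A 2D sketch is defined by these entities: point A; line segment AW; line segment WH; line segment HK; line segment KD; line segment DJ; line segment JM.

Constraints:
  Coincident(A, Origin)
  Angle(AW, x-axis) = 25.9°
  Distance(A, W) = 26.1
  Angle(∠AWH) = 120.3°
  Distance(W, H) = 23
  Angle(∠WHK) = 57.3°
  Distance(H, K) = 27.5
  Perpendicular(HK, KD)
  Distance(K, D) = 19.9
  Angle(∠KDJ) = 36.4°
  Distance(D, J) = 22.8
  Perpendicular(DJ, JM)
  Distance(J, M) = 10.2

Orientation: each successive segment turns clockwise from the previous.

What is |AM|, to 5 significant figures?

28.013

A is at the origin; AW runs at 25.9° with length 26.1, so W = (23.478, 11.401). ∠AWH = 120.3° gives WH at -33.800° from the x-axis; with |WH| = 23.0, H = (42.591, -1.3943). ∠WHK = 57.3° gives HK at -156.50° from the x-axis; with |HK| = 27.5, K = (17.372, -12.360). HK is perpendicular to KD, so KD runs at 113.50°; with |KD| = 19.9, D = (9.4368, 5.8896). ∠KDJ = 36.4° gives DJ at -30.100° from the x-axis; with |DJ| = 22.8, J = (29.162, -5.5448). DJ ⟂ JM, so JM runs at -120.10°; with |JM| = 10.2, M = (24.047, -14.369). Then |AM| = |M − A| = 28.013.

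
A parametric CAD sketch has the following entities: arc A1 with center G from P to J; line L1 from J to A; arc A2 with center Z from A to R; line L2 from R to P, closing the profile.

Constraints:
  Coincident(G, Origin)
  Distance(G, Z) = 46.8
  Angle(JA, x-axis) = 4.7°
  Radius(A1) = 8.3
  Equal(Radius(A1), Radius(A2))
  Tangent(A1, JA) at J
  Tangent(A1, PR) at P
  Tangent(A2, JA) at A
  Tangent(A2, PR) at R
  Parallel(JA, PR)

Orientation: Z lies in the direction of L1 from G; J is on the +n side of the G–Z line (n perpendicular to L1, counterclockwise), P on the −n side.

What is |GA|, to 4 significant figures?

47.53

Tangency of A1 to both parallel lines with radius 8.3 puts J and P at G ± 8.3·n: J = (-0.6801, 8.272), P = (0.6801, -8.272). Equal radii place A and R the same way about Z: A = Z + 8.3·n = (45.96, 12.11), R = Z − 8.3·n = (47.32, -4.437). Then |GA| = |A − G| = 47.53.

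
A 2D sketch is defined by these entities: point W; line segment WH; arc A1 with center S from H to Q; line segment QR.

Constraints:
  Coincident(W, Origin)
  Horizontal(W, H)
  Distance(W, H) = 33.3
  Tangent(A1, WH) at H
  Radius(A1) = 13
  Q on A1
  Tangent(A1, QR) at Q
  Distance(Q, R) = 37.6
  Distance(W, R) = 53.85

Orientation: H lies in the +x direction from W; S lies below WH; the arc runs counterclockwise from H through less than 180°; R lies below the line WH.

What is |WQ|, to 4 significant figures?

23.93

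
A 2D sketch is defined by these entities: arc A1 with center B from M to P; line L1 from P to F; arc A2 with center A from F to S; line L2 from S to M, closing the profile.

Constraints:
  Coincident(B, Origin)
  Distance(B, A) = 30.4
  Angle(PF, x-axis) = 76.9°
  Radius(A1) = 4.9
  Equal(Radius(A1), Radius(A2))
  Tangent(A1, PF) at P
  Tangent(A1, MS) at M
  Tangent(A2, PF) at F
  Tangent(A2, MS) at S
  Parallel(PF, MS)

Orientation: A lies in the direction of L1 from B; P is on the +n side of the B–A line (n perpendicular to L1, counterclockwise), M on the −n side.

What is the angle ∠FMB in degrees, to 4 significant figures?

72.13°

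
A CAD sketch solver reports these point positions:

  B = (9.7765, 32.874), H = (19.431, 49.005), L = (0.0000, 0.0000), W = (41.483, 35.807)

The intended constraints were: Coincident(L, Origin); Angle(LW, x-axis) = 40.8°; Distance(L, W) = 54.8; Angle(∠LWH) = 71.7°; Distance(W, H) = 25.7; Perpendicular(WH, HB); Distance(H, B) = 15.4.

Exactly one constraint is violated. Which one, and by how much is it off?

Distance(H, B) = 15.4 — off by 3.40.

L = (0.00, 0.00) ✓; LW at 40.80° ✓; |LW| = 54.80 ✓; ∠LWH = 71.70° ✓; |WH| = 25.70 ✓; ∠(WH, HB) = 90.00° ✓; |HB| = 18.80 ✗.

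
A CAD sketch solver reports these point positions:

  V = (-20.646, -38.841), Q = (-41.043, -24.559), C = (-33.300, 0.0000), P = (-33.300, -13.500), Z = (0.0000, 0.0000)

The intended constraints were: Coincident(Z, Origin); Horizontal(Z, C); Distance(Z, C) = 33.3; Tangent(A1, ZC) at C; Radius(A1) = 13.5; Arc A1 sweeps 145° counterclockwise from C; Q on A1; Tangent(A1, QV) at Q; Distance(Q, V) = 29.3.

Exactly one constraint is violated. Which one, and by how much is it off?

Distance(Q, V) = 29.3 — off by 4.40.

Z = (0.00, 0.00) ✓; Z.y = 0.00, C.y = 0.00 ✓; |ZC| = 33.30 ✓; ∠(PC, CZ) = 90.00° ✓; |PC| = 13.50 ✓; bearing(P→Q) − bearing(P→C) = 145.0° ✓; |PQ| = 13.50 ✓; ∠(PQ, QV) = 90.00° ✓; |QV| = 24.90 ✗.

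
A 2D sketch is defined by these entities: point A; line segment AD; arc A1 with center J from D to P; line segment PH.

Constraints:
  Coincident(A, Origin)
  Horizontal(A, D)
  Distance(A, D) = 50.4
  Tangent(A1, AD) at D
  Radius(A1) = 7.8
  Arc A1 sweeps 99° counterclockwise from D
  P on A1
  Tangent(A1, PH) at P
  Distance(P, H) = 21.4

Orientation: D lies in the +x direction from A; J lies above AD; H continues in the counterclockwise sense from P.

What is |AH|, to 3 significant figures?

62.5

On A1, D sits at bearing -90° from J; a 99° counterclockwise sweep puts P at bearing 9°, so P = J + 7.8·(cos 9°, sin 9°) = (58.1, 9.02). A1 meets PH tangentially, so JP is at right angles to PH, so PH runs along (−sin 9°, cos 9°); with |PH| = 21.4, H = (54.8, 30.2). Then |AH| = |H − A| = 62.5.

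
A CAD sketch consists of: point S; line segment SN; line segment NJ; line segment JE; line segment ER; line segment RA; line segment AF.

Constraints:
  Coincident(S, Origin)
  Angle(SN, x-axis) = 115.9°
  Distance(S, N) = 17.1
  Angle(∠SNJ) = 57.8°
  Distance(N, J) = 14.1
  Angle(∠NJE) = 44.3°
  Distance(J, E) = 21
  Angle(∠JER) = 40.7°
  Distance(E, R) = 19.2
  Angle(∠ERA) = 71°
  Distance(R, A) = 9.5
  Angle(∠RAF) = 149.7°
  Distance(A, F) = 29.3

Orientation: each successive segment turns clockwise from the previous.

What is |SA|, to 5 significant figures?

15.069

S is at the origin; SN runs at 115.9° with length 17.1, so N = (-7.4693, 15.382). ∠SNJ = 57.8° gives NJ at -6.3000° from the x-axis; with |NJ| = 14.1, J = (6.5455, 13.835). ∠NJE = 44.3° gives JE at -142.00° from the x-axis; with |JE| = 21.0, E = (-10.003, 0.90629). ∠JER = 40.7° gives ER at 78.700° from the x-axis; with |ER| = 19.2, R = (-6.2405, 19.734). ∠ERA = 71.0° gives RA at -30.300° from the x-axis; with |RA| = 9.5, A = (1.9617, 14.941). Then |SA| = |A − S| = 15.069.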